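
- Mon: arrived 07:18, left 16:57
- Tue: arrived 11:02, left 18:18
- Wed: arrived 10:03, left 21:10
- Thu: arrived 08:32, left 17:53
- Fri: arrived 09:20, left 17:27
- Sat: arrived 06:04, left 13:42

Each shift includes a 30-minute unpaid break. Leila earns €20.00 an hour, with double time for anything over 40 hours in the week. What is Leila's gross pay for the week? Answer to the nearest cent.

€1205.33

Mon: 07:18–16:57 = 9 h 39 min; less 30 min break → 9 h 9 min
Tue: 11:02–18:18 = 7 h 16 min; less 30 min break → 6 h 46 min
Wed: 10:03–21:10 = 11 h 7 min; less 30 min break → 10 h 37 min
Thu: 08:32–17:53 = 9 h 21 min; less 30 min break → 8 h 51 min
Fri: 09:20–17:27 = 8 h 7 min; less 30 min break → 7 h 37 min
Sat: 06:04–13:42 = 7 h 38 min; less 30 min break → 7 h 8 min
Total worked: 50 h 8 min = 3008 min.
Regular 40 h 0 min = 2400 min at €20.00/h; overtime 10 h 8 min = 608 min at €40.00/h.
Pay = (2400 × €20.00 + 608 × €40.00) ÷ 60 = €1205.33.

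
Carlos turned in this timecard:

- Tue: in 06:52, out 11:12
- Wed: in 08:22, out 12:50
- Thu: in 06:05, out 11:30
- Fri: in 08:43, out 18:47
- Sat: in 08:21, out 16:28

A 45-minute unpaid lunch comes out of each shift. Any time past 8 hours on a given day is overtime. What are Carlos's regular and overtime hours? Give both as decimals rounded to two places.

Regular 27.33 hours, overtime 1.32 hours

Tue: 06:52–11:12 = 4 h 20 min; less 45 min break → 3 h 35 min
Wed: 08:22–12:50 = 4 h 28 min; less 45 min break → 3 h 43 min
Thu: 06:05–11:30 = 5 h 25 min; less 45 min break → 4 h 40 min
Fri: 08:43–18:47 = 10 h 4 min; less 45 min break → 9 h 19 min
Sat: 08:21–16:28 = 8 h 7 min; less 45 min break → 7 h 22 min
Tue reg 3 h 35 min / OT 0 h 0 min; Wed reg 3 h 43 min / OT 0 h 0 min; Thu reg 4 h 40 min / OT 0 h 0 min; Fri reg 8 h 0 min / OT 1 h 19 min; Sat reg 7 h 22 min / OT 0 h 0 min.
Totals: regular 27 h 20 min, overtime 1 h 19 min.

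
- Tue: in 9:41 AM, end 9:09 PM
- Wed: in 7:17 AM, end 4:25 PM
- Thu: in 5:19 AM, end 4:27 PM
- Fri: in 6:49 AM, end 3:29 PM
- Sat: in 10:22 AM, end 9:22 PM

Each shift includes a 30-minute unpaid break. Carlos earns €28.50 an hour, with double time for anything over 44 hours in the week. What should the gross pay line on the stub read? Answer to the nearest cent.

Tue: 9:41 AM–9:09 PM = 11 h 28 min; less 30 min break → 10 h 58 min
Wed: 7:17 AM–4:25 PM = 9 h 8 min; less 30 min break → 8 h 38 min
Thu: 5:19 AM–4:27 PM = 11 h 8 min; less 30 min break → 10 h 38 min
Fri: 6:49 AM–3:29 PM = 8 h 40 min; less 30 min break → 8 h 10 min
Sat: 10:22 AM–9:22 PM = 11 h 0 min; less 30 min break → 10 h 30 min
Total worked: 48 h 54 min = 2934 min.
Regular 44 h 0 min = 2640 min at €28.50/h; overtime 4 h 54 min = 294 min at €57.00/h.
Pay = (2640 × €28.50 + 294 × €57.00) ÷ 60 = €1533.30.

€1533.30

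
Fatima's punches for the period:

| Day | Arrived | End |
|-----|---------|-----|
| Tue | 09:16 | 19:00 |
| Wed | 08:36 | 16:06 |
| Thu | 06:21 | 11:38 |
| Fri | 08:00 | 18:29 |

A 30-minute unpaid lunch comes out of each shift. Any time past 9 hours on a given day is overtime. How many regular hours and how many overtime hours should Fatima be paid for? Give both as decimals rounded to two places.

Regular 29.78 hours, overtime 1.22 hours

Tue: 09:16–19:00 = 9 h 44 min; less 30 min break → 9 h 14 min
Wed: 08:36–16:06 = 7 h 30 min; less 30 min break → 7 h 0 min
Thu: 06:21–11:38 = 5 h 17 min; less 30 min break → 4 h 47 min
Fri: 08:00–18:29 = 10 h 29 min; less 30 min break → 9 h 59 min
Tue reg 9 h 0 min / OT 0 h 14 min; Wed reg 7 h 0 min / OT 0 h 0 min; Thu reg 4 h 47 min / OT 0 h 0 min; Fri reg 9 h 0 min / OT 0 h 59 min.
Totals: regular 29 h 47 min, overtime 1 h 13 min.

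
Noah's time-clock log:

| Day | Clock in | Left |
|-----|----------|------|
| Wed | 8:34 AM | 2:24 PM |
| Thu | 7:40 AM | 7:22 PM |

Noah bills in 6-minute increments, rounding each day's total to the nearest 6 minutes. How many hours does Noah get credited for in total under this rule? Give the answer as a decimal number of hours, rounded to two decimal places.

Wed: 8:34 AM–2:24 PM = 5 h 50 min → rounds to 5 h 48 min
Thu: 7:40 AM–7:22 PM = 11 h 42 min → rounds to 11 h 42 min
Total credited: 17 h 30 min.

17.50 hours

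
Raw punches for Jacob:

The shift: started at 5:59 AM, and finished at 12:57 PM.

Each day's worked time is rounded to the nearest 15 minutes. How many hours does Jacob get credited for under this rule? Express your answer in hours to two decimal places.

The shift: 5:59 AM–12:57 PM = 6 h 58 min → rounds to 7 h 0 min

7.00 hours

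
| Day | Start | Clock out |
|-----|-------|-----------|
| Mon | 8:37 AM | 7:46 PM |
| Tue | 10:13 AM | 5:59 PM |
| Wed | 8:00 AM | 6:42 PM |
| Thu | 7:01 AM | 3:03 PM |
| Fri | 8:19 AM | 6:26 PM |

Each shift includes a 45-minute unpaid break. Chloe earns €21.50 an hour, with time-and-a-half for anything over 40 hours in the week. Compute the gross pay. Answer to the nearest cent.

Mon: 8:37 AM–7:46 PM = 11 h 9 min; less 45 min break → 10 h 24 min
Tue: 10:13 AM–5:59 PM = 7 h 46 min; less 45 min break → 7 h 1 min
Wed: 8:00 AM–6:42 PM = 10 h 42 min; less 45 min break → 9 h 57 min
Thu: 7:01 AM–3:03 PM = 8 h 2 min; less 45 min break → 7 h 17 min
Fri: 8:19 AM–6:26 PM = 10 h 7 min; less 45 min break → 9 h 22 min
Total worked: 44 h 1 min = 2641 min.
Regular 40 h 0 min = 2400 min at €21.50/h; overtime 4 h 1 min = 241 min at €32.25/h.
Pay = (2400 × €21.50 + 241 × €32.25) ÷ 60 = €989.54.

€989.54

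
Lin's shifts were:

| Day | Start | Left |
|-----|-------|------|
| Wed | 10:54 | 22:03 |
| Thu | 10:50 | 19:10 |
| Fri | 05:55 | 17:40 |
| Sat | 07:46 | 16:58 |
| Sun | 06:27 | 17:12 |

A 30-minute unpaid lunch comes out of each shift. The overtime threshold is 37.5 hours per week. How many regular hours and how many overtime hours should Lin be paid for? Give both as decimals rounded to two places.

Wed: 10:54–22:03 = 11 h 9 min; less 30 min break → 10 h 39 min
Thu: 10:50–19:10 = 8 h 20 min; less 30 min break → 7 h 50 min
Fri: 05:55–17:40 = 11 h 45 min; less 30 min break → 11 h 15 min
Sat: 07:46–16:58 = 9 h 12 min; less 30 min break → 8 h 42 min
Sun: 06:27–17:12 = 10 h 45 min; less 30 min break → 10 h 15 min
Total worked: 48 h 41 min = 48.68 h.
Threshold 37.5 h → overtime 11 h 11 min, regular 37 h 30 min.

Regular 37.50 hours, overtime 11.18 hours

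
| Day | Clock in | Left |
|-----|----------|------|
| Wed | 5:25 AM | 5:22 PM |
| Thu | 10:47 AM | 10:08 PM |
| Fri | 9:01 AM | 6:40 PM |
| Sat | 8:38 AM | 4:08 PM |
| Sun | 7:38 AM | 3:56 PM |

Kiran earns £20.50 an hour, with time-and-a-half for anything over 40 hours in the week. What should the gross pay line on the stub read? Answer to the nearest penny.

Wed: 5:25 AM–5:22 PM = 11 h 57 min
Thu: 10:47 AM–10:08 PM = 11 h 21 min
Fri: 9:01 AM–6:40 PM = 9 h 39 min
Sat: 8:38 AM–4:08 PM = 7 h 30 min
Sun: 7:38 AM–3:56 PM = 8 h 18 min
Total worked: 48 h 45 min = 2925 min.
Regular 40 h 0 min = 2400 min at £20.50/h; overtime 8 h 45 min = 525 min at £30.75/h.
Pay = (2400 × £20.50 + 525 × £30.75) ÷ 60 = £1089.06.

£1089.06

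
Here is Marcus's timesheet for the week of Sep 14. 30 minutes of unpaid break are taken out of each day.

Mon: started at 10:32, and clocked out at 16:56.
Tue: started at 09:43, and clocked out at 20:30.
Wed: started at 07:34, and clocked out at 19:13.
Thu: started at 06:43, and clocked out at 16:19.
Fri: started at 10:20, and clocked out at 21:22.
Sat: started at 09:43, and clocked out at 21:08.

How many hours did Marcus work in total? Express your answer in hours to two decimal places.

57.88 hours

Mon: 10:32–16:56 = 6 h 24 min; less 30 min break → 5 h 54 min
Tue: 09:43–20:30 = 10 h 47 min; less 30 min break → 10 h 17 min
Wed: 07:34–19:13 = 11 h 39 min; less 30 min break → 11 h 9 min
Thu: 06:43–16:19 = 9 h 36 min; less 30 min break → 9 h 6 min
Fri: 10:20–21:22 = 11 h 2 min; less 30 min break → 10 h 32 min
Sat: 09:43–21:08 = 11 h 25 min; less 30 min break → 10 h 55 min
Total: 5 h 54 min + 10 h 17 min + 11 h 9 min + 9 h 6 min + 10 h 32 min + 10 h 55 min = 57 h 53 min.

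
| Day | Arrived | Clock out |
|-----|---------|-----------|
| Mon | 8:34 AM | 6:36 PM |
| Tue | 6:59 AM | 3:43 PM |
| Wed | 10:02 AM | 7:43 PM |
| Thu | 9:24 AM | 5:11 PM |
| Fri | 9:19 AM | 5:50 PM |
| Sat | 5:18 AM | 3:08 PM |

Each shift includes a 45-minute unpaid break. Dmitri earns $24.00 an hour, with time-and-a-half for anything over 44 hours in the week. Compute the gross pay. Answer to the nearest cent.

Mon: 8:34 AM–6:36 PM = 10 h 2 min; less 45 min break → 9 h 17 min
Tue: 6:59 AM–3:43 PM = 8 h 44 min; less 45 min break → 7 h 59 min
Wed: 10:02 AM–7:43 PM = 9 h 41 min; less 45 min break → 8 h 56 min
Thu: 9:24 AM–5:11 PM = 7 h 47 min; less 45 min break → 7 h 2 min
Fri: 9:19 AM–5:50 PM = 8 h 31 min; less 45 min break → 7 h 46 min
Sat: 5:18 AM–3:08 PM = 9 h 50 min; less 45 min break → 9 h 5 min
Total worked: 50 h 5 min = 3005 min.
Regular 44 h 0 min = 2640 min at $24.00/h; overtime 6 h 5 min = 365 min at $36.00/h.
Pay = (2640 × $24.00 + 365 × $36.00) ÷ 60 = $1275.00.

$1275.00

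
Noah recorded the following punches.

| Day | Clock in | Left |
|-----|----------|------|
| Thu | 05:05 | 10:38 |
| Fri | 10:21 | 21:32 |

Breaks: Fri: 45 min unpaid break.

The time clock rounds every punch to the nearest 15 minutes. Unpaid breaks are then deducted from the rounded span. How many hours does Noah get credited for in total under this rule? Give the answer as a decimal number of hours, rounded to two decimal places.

16.25 hours

Thu: in 05:05→05:00, out 10:38→10:45; 5 h 45 min
Fri: in 10:21→10:15, out 21:32→21:30; 11 h 15 min − 45 min = 10 h 30 min
Total credited: 16 h 15 min.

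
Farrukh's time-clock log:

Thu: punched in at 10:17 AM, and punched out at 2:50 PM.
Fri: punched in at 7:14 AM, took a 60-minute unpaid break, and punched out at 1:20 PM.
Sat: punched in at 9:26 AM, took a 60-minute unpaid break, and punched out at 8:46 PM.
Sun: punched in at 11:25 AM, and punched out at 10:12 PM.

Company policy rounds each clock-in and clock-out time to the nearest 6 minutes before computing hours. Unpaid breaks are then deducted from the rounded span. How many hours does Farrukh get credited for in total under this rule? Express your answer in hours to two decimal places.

30.80 hours

Thu: in 10:17 AM→10:18 AM, out 2:50 PM→2:48 PM; 4 h 30 min
Fri: in 7:14 AM→7:12 AM, out 1:20 PM→1:18 PM; 6 h 6 min − 60 min = 5 h 6 min
Sat: in 9:26 AM→9:24 AM, out 8:46 PM→8:48 PM; 11 h 24 min − 60 min = 10 h 24 min
Sun: in 11:25 AM→11:24 AM, out 10:12 PM→10:12 PM; 10 h 48 min
Total credited: 30 h 48 min.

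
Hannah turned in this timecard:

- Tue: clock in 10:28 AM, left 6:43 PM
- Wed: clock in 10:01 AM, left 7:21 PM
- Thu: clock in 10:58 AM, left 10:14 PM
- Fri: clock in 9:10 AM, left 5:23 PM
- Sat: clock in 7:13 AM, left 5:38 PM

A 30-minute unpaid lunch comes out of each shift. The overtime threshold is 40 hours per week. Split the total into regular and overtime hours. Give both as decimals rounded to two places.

Regular 40.00 hours, overtime 4.98 hours

Tue: 10:28 AM–6:43 PM = 8 h 15 min; less 30 min break → 7 h 45 min
Wed: 10:01 AM–7:21 PM = 9 h 20 min; less 30 min break → 8 h 50 min
Thu: 10:58 AM–10:14 PM = 11 h 16 min; less 30 min break → 10 h 46 min
Fri: 9:10 AM–5:23 PM = 8 h 13 min; less 30 min break → 7 h 43 min
Sat: 7:13 AM–5:38 PM = 10 h 25 min; less 30 min break → 9 h 55 min
Total worked: 44 h 59 min = 44.98 h.
Threshold 40 h → overtime 4 h 59 min, regular 40 h 0 min.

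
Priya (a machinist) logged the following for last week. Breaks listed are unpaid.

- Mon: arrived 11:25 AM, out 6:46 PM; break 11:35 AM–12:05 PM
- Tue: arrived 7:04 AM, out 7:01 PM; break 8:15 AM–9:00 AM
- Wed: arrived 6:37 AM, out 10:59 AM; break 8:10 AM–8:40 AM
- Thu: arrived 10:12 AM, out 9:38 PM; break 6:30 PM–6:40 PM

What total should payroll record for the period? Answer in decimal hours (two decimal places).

Mon: 11:25 AM–6:46 PM = 7 h 21 min; less 30 min break → 6 h 51 min
Tue: 7:04 AM–7:01 PM = 11 h 57 min; less 45 min break → 11 h 12 min
Wed: 6:37 AM–10:59 AM = 4 h 22 min; less 30 min break → 3 h 52 min
Thu: 10:12 AM–9:38 PM = 11 h 26 min; less 10 min break → 11 h 16 min
Total: 6 h 51 min + 11 h 12 min + 3 h 52 min + 11 h 16 min = 33 h 11 min.

33.18 hours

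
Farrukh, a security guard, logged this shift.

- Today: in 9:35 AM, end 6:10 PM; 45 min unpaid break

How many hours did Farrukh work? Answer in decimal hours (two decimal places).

Today: 9:35 AM–6:10 PM = 8 h 35 min; less 45 min break → 7 h 50 min

7.83 hours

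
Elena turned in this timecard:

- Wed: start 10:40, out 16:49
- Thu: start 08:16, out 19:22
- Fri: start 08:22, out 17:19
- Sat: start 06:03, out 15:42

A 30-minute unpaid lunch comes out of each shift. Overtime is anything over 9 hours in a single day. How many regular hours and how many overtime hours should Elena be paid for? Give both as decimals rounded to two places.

Wed: 10:40–16:49 = 6 h 9 min; less 30 min break → 5 h 39 min
Thu: 08:16–19:22 = 11 h 6 min; less 30 min break → 10 h 36 min
Fri: 08:22–17:19 = 8 h 57 min; less 30 min break → 8 h 27 min
Sat: 06:03–15:42 = 9 h 39 min; less 30 min break → 9 h 9 min
Wed reg 5 h 39 min / OT 0 h 0 min; Thu reg 9 h 0 min / OT 1 h 36 min; Fri reg 8 h 27 min / OT 0 h 0 min; Sat reg 9 h 0 min / OT 0 h 9 min.
Totals: regular 32 h 6 min, overtime 1 h 45 min.

Regular 32.10 hours, overtime 1.75 hours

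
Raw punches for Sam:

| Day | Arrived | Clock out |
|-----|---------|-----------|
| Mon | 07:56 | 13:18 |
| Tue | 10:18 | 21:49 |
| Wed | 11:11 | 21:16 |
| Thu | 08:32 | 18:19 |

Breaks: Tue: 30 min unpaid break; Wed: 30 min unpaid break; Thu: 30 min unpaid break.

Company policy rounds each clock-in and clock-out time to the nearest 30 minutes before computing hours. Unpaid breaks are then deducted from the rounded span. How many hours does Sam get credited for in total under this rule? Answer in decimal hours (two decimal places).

36.00 hours

Mon: in 07:56→08:00, out 13:18→13:30; 5 h 30 min
Tue: in 10:18→10:30, out 21:49→22:00; 11 h 30 min − 30 min = 11 h 0 min
Wed: in 11:11→11:00, out 21:16→21:30; 10 h 30 min − 30 min = 10 h 0 min
Thu: in 08:32→08:30, out 18:19→18:30; 10 h 0 min − 30 min = 9 h 30 min
Total credited: 36 h 0 min.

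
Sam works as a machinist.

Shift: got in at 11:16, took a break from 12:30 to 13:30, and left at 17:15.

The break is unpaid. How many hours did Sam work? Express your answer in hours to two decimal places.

Shift: 11:16–17:15 = 5 h 59 min; less 60 min break → 4 h 59 min

4.98 hours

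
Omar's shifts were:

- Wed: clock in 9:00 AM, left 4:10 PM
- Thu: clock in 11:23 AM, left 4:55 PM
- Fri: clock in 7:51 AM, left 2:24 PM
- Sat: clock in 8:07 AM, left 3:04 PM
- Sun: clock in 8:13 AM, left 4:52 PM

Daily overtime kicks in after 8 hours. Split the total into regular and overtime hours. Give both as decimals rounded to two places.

Regular 34.20 hours, overtime 0.65 hours

Wed: 9:00 AM–4:10 PM = 7 h 10 min
Thu: 11:23 AM–4:55 PM = 5 h 32 min
Fri: 7:51 AM–2:24 PM = 6 h 33 min
Sat: 8:07 AM–3:04 PM = 6 h 57 min
Sun: 8:13 AM–4:52 PM = 8 h 39 min
Wed reg 7 h 10 min / OT 0 h 0 min; Thu reg 5 h 32 min / OT 0 h 0 min; Fri reg 6 h 33 min / OT 0 h 0 min; Sat reg 6 h 57 min / OT 0 h 0 min; Sun reg 8 h 0 min / OT 0 h 39 min.
Totals: regular 34 h 12 min, overtime 0 h 39 min.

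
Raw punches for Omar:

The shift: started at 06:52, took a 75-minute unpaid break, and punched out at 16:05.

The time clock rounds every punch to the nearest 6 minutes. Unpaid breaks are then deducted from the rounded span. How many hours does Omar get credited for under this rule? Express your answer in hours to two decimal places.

The shift: in 06:52→06:54, out 16:05→16:06; 9 h 12 min − 75 min = 7 h 57 min

7.95 hours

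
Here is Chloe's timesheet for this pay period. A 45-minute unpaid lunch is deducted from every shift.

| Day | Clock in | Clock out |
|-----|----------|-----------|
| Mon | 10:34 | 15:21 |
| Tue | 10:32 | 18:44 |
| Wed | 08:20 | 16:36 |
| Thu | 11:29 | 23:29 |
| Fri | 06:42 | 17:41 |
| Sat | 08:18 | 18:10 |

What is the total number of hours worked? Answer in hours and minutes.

Mon: 10:34–15:21 = 4 h 47 min; less 45 min break → 4 h 2 min
Tue: 10:32–18:44 = 8 h 12 min; less 45 min break → 7 h 27 min
Wed: 08:20–16:36 = 8 h 16 min; less 45 min break → 7 h 31 min
Thu: 11:29–23:29 = 12 h 0 min; less 45 min break → 11 h 15 min
Fri: 06:42–17:41 = 10 h 59 min; less 45 min break → 10 h 14 min
Sat: 08:18–18:10 = 9 h 52 min; less 45 min break → 9 h 7 min
Total: 4 h 2 min + 7 h 27 min + 7 h 31 min + 11 h 15 min + 10 h 14 min + 9 h 7 min = 49 h 36 min.

49 h 36 min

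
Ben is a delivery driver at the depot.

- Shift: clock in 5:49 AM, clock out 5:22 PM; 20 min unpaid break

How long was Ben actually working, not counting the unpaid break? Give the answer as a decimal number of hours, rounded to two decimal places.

Shift: 5:49 AM–5:22 PM = 11 h 33 min; less 20 min break → 11 h 13 min

11.22 hours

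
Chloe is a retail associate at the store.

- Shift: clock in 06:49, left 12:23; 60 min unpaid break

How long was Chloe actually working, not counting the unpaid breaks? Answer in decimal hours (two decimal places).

Shift: 06:49–12:23 = 5 h 34 min; less 60 min break → 4 h 34 min

4.57 hours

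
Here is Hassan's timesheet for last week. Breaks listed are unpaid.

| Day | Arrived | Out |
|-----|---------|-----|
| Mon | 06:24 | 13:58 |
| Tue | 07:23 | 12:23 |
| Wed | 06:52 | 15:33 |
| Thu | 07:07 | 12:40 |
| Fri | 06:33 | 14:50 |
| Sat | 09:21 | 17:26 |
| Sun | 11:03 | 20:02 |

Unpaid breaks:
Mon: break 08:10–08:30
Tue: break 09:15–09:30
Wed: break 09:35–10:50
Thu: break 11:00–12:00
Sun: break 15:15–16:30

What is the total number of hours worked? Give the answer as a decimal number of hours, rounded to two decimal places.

48.07 hours

Mon: 06:24–13:58 = 7 h 34 min; less 20 min break → 7 h 14 min
Tue: 07:23–12:23 = 5 h 0 min; less 15 min break → 4 h 45 min
Wed: 06:52–15:33 = 8 h 41 min; less 75 min break → 7 h 26 min
Thu: 07:07–12:40 = 5 h 33 min; less 60 min break → 4 h 33 min
Fri: 06:33–14:50 = 8 h 17 min
Sat: 09:21–17:26 = 8 h 5 min
Sun: 11:03–20:02 = 8 h 59 min; less 75 min break → 7 h 44 min
Total: 7 h 14 min + 4 h 45 min + 7 h 26 min + 4 h 33 min + 8 h 17 min + 8 h 5 min + 7 h 44 min = 48 h 4 min.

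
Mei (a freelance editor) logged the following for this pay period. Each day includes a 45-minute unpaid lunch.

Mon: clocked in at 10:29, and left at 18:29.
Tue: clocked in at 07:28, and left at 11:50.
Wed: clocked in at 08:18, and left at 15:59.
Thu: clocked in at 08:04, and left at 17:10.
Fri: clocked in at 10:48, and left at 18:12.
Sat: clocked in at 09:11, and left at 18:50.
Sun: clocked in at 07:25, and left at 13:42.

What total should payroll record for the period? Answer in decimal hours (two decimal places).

Mon: 10:29–18:29 = 8 h 0 min; less 45 min break → 7 h 15 min
Tue: 07:28–11:50 = 4 h 22 min; less 45 min break → 3 h 37 min
Wed: 08:18–15:59 = 7 h 41 min; less 45 min break → 6 h 56 min
Thu: 08:04–17:10 = 9 h 6 min; less 45 min break → 8 h 21 min
Fri: 10:48–18:12 = 7 h 24 min; less 45 min break → 6 h 39 min
Sat: 09:11–18:50 = 9 h 39 min; less 45 min break → 8 h 54 min
Sun: 07:25–13:42 = 6 h 17 min; less 45 min break → 5 h 32 min
Total: 7 h 15 min + 3 h 37 min + 6 h 56 min + 8 h 21 min + 6 h 39 min + 8 h 54 min + 5 h 32 min = 47 h 14 min.

47.23 hours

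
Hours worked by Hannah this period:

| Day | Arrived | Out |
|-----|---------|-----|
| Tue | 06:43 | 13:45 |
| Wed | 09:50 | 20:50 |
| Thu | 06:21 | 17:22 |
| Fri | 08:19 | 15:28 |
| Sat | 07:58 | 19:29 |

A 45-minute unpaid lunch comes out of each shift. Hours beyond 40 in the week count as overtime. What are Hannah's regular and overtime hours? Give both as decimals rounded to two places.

Regular 40.00 hours, overtime 3.97 hours

Tue: 06:43–13:45 = 7 h 2 min; less 45 min break → 6 h 17 min
Wed: 09:50–20:50 = 11 h 0 min; less 45 min break → 10 h 15 min
Thu: 06:21–17:22 = 11 h 1 min; less 45 min break → 10 h 16 min
Fri: 08:19–15:28 = 7 h 9 min; less 45 min break → 6 h 24 min
Sat: 07:58–19:29 = 11 h 31 min; less 45 min break → 10 h 46 min
Total worked: 43 h 58 min = 43.97 h.
Threshold 40 h → overtime 3 h 58 min, regular 40 h 0 min.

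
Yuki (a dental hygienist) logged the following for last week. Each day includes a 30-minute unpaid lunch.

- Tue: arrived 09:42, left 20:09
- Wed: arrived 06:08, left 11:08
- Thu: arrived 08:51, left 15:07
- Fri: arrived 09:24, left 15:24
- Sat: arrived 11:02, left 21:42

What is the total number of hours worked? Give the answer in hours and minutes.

35 h 53 min

Tue: 09:42–20:09 = 10 h 27 min; less 30 min break → 9 h 57 min
Wed: 06:08–11:08 = 5 h 0 min; less 30 min break → 4 h 30 min
Thu: 08:51–15:07 = 6 h 16 min; less 30 min break → 5 h 46 min
Fri: 09:24–15:24 = 6 h 0 min; less 30 min break → 5 h 30 min
Sat: 11:02–21:42 = 10 h 40 min; less 30 min break → 10 h 10 min
Total: 9 h 57 min + 4 h 30 min + 5 h 46 min + 5 h 30 min + 10 h 10 min = 35 h 53 min.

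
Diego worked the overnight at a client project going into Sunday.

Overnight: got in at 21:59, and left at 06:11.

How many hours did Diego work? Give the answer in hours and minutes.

8 h 12 min

Overnight: 21:59 → midnight = 2 h 1 min; midnight → 06:11 = 6 h 11 min; span 8 h 12 min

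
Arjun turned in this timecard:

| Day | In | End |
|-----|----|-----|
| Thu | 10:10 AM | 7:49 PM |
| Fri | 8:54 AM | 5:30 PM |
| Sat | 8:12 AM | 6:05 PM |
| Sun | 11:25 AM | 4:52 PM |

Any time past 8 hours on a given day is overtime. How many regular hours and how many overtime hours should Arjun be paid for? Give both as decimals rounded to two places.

Regular 29.45 hours, overtime 4.13 hours

Thu: 10:10 AM–7:49 PM = 9 h 39 min
Fri: 8:54 AM–5:30 PM = 8 h 36 min
Sat: 8:12 AM–6:05 PM = 9 h 53 min
Sun: 11:25 AM–4:52 PM = 5 h 27 min
Thu reg 8 h 0 min / OT 1 h 39 min; Fri reg 8 h 0 min / OT 0 h 36 min; Sat reg 8 h 0 min / OT 1 h 53 min; Sun reg 5 h 27 min / OT 0 h 0 min.
Totals: regular 29 h 27 min, overtime 4 h 8 min.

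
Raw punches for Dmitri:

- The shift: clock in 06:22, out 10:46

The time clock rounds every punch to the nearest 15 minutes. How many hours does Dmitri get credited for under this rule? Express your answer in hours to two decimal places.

The shift: in 06:22→06:15, out 10:46→10:45; 4 h 30 min

4.50 hours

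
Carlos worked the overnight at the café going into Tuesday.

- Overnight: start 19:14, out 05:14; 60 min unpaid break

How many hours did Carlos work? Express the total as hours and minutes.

9 h 0 min

Overnight: 19:14 → midnight = 4 h 46 min; midnight → 05:14 = 5 h 14 min; span 10 h 0 min; less 60 min break → 9 h 0 min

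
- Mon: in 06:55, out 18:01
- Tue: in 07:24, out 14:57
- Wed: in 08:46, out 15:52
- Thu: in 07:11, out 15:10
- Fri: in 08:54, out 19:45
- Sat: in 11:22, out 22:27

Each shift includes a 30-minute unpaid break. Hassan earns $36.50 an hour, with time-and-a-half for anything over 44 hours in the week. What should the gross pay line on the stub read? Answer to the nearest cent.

$2080.50

Mon: 06:55–18:01 = 11 h 6 min; less 30 min break → 10 h 36 min
Tue: 07:24–14:57 = 7 h 33 min; less 30 min break → 7 h 3 min
Wed: 08:46–15:52 = 7 h 6 min; less 30 min break → 6 h 36 min
Thu: 07:11–15:10 = 7 h 59 min; less 30 min break → 7 h 29 min
Fri: 08:54–19:45 = 10 h 51 min; less 30 min break → 10 h 21 min
Sat: 11:22–22:27 = 11 h 5 min; less 30 min break → 10 h 35 min
Total worked: 52 h 40 min = 3160 min.
Regular 44 h 0 min = 2640 min at $36.50/h; overtime 8 h 40 min = 520 min at $54.75/h.
Pay = (2640 × $36.50 + 520 × $54.75) ÷ 60 = $2080.50.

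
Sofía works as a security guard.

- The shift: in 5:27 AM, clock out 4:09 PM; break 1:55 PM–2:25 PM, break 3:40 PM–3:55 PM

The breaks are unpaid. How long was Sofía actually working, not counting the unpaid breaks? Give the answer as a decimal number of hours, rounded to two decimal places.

The shift: 5:27 AM–4:09 PM = 10 h 42 min; less 45 min break → 9 h 57 min

9.95 hours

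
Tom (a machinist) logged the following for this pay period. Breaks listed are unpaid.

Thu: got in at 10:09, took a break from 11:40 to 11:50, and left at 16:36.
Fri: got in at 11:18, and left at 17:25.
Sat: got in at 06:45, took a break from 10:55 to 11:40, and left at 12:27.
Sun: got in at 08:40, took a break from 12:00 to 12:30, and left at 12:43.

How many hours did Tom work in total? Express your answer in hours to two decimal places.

20.90 hours

Thu: 10:09–16:36 = 6 h 27 min; less 10 min break → 6 h 17 min
Fri: 11:18–17:25 = 6 h 7 min
Sat: 06:45–12:27 = 5 h 42 min; less 45 min break → 4 h 57 min
Sun: 08:40–12:43 = 4 h 3 min; less 30 min break → 3 h 33 min
Total: 6 h 17 min + 6 h 7 min + 4 h 57 min + 3 h 33 min = 20 h 54 min.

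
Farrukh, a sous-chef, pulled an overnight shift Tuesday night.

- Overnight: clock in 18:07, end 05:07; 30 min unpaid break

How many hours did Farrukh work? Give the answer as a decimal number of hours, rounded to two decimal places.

10.50 hours

Overnight: 18:07 → midnight = 5 h 53 min; midnight → 05:07 = 5 h 7 min; span 11 h 0 min; less 30 min break → 10 h 30 min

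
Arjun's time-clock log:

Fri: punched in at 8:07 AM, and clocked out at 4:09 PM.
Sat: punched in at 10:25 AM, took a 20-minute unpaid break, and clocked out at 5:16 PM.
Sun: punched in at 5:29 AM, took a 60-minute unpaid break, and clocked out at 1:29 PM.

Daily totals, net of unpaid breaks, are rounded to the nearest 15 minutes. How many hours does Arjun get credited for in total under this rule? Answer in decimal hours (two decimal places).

21.50 hours

Fri: 8:07 AM–4:09 PM = 8 h 2 min → rounds to 8 h 0 min
Sat: 10:25 AM–5:16 PM = 6 h 51 min − 20 min = 6 h 31 min → rounds to 6 h 30 min
Sun: 5:29 AM–1:29 PM = 8 h 0 min − 60 min = 7 h 0 min → rounds to 7 h 0 min
Total credited: 21 h 30 min.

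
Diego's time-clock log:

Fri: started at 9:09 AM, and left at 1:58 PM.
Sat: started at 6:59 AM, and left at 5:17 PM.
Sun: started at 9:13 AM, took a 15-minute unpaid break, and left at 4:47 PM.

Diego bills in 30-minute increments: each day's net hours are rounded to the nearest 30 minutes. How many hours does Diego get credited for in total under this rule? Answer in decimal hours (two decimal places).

23.00 hours

Fri: 9:09 AM–1:58 PM = 4 h 49 min → rounds to 5 h 0 min
Sat: 6:59 AM–5:17 PM = 10 h 18 min → rounds to 10 h 30 min
Sun: 9:13 AM–4:47 PM = 7 h 34 min − 15 min = 7 h 19 min → rounds to 7 h 30 min
Total credited: 23 h 0 min.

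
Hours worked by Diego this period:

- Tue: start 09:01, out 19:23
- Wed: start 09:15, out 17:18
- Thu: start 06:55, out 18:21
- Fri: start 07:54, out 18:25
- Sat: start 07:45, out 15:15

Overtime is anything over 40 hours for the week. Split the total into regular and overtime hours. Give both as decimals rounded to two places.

Regular 40.00 hours, overtime 7.87 hours

Tue: 09:01–19:23 = 10 h 22 min
Wed: 09:15–17:18 = 8 h 3 min
Thu: 06:55–18:21 = 11 h 26 min
Fri: 07:54–18:25 = 10 h 31 min
Sat: 07:45–15:15 = 7 h 30 min
Total worked: 47 h 52 min = 47.87 h.
Threshold 40 h → overtime 7 h 52 min, regular 40 h 0 min.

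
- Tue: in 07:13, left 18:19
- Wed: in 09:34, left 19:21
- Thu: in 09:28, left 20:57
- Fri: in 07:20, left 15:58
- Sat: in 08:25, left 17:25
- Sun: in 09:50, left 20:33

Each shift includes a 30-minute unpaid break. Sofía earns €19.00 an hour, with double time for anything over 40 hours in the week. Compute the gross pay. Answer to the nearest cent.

€1433.23

Tue: 07:13–18:19 = 11 h 6 min; less 30 min break → 10 h 36 min
Wed: 09:34–19:21 = 9 h 47 min; less 30 min break → 9 h 17 min
Thu: 09:28–20:57 = 11 h 29 min; less 30 min break → 10 h 59 min
Fri: 07:20–15:58 = 8 h 38 min; less 30 min break → 8 h 8 min
Sat: 08:25–17:25 = 9 h 0 min; less 30 min break → 8 h 30 min
Sun: 09:50–20:33 = 10 h 43 min; less 30 min break → 10 h 13 min
Total worked: 57 h 43 min = 3463 min.
Regular 40 h 0 min = 2400 min at €19.00/h; overtime 17 h 43 min = 1063 min at €38.00/h.
Pay = (2400 × €19.00 + 1063 × €38.00) ÷ 60 = €1433.23.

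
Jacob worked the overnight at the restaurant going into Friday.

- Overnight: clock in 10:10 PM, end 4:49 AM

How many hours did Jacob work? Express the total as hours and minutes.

6 h 39 min

Overnight: 10:10 PM → midnight = 1 h 50 min; midnight → 4:49 AM = 4 h 49 min; span 6 h 39 min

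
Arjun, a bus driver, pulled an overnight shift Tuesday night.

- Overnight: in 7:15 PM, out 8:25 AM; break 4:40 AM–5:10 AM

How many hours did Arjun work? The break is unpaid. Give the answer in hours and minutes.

12 h 40 min

Overnight: 7:15 PM → midnight = 4 h 45 min; midnight → 8:25 AM = 8 h 25 min; span 13 h 10 min; less 30 min break → 12 h 40 min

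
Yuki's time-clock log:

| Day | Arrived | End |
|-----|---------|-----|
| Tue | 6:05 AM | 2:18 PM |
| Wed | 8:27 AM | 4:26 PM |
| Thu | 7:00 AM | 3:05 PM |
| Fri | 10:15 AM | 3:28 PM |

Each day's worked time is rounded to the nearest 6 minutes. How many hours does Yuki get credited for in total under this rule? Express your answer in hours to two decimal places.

Tue: 6:05 AM–2:18 PM = 8 h 13 min → rounds to 8 h 12 min
Wed: 8:27 AM–4:26 PM = 7 h 59 min → rounds to 8 h 0 min
Thu: 7:00 AM–3:05 PM = 8 h 5 min → rounds to 8 h 6 min
Fri: 10:15 AM–3:28 PM = 5 h 13 min → rounds to 5 h 12 min
Total credited: 29 h 30 min.

29.50 hours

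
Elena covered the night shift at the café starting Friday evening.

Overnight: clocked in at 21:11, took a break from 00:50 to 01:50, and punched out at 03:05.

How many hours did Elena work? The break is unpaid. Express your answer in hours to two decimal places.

Overnight: 21:11 → midnight = 2 h 49 min; midnight → 03:05 = 3 h 5 min; span 5 h 54 min; less 60 min break → 4 h 54 min

4.90 hours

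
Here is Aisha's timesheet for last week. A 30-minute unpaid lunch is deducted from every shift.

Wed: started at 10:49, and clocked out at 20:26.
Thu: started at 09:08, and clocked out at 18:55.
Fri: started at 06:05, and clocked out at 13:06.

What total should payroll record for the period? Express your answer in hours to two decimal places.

24.92 hours

Wed: 10:49–20:26 = 9 h 37 min; less 30 min break → 9 h 7 min
Thu: 09:08–18:55 = 9 h 47 min; less 30 min break → 9 h 17 min
Fri: 06:05–13:06 = 7 h 1 min; less 30 min break → 6 h 31 min
Total: 9 h 7 min + 9 h 17 min + 6 h 31 min = 24 h 55 min.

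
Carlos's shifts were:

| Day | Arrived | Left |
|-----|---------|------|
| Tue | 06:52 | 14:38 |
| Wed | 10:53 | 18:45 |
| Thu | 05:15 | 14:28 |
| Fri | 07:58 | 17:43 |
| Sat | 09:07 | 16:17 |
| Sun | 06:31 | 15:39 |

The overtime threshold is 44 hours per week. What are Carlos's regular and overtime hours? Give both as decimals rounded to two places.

Regular 44.00 hours, overtime 6.90 hours

Tue: 06:52–14:38 = 7 h 46 min
Wed: 10:53–18:45 = 7 h 52 min
Thu: 05:15–14:28 = 9 h 13 min
Fri: 07:58–17:43 = 9 h 45 min
Sat: 09:07–16:17 = 7 h 10 min
Sun: 06:31–15:39 = 9 h 8 min
Total worked: 50 h 54 min = 50.90 h.
Threshold 44 h → overtime 6 h 54 min, regular 44 h 0 min.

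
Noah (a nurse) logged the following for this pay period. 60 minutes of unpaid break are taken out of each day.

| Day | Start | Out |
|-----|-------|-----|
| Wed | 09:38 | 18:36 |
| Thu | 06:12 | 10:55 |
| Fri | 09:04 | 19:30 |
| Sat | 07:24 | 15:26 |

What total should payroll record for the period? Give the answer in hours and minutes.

Wed: 09:38–18:36 = 8 h 58 min; less 60 min break → 7 h 58 min
Thu: 06:12–10:55 = 4 h 43 min; less 60 min break → 3 h 43 min
Fri: 09:04–19:30 = 10 h 26 min; less 60 min break → 9 h 26 min
Sat: 07:24–15:26 = 8 h 2 min; less 60 min break → 7 h 2 min
Total: 7 h 58 min + 3 h 43 min + 9 h 26 min + 7 h 2 min = 28 h 9 min.

28 h 9 min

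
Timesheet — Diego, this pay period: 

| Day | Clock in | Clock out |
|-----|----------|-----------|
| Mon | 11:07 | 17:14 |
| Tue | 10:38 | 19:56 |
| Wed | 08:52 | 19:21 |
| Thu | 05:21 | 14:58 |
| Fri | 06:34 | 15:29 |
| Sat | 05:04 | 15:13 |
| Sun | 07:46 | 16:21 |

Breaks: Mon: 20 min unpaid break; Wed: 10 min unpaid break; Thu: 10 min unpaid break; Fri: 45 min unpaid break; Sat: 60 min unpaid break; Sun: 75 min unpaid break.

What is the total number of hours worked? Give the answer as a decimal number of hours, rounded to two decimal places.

59.50 hours

Mon: 11:07–17:14 = 6 h 7 min; less 20 min break → 5 h 47 min
Tue: 10:38–19:56 = 9 h 18 min
Wed: 08:52–19:21 = 10 h 29 min; less 10 min break → 10 h 19 min
Thu: 05:21–14:58 = 9 h 37 min; less 10 min break → 9 h 27 min
Fri: 06:34–15:29 = 8 h 55 min; less 45 min break → 8 h 10 min
Sat: 05:04–15:13 = 10 h 9 min; less 60 min break → 9 h 9 min
Sun: 07:46–16:21 = 8 h 35 min; less 75 min break → 7 h 20 min
Total: 5 h 47 min + 9 h 18 min + 10 h 19 min + 9 h 27 min + 8 h 10 min + 9 h 9 min + 7 h 20 min = 59 h 30 min.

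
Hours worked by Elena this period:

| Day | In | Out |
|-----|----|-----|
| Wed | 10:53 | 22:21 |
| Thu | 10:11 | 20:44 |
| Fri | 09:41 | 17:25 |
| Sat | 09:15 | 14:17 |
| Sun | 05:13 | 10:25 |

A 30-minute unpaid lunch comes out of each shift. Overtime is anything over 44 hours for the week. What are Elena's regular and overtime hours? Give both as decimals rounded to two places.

Wed: 10:53–22:21 = 11 h 28 min; less 30 min break → 10 h 58 min
Thu: 10:11–20:44 = 10 h 33 min; less 30 min break → 10 h 3 min
Fri: 09:41–17:25 = 7 h 44 min; less 30 min break → 7 h 14 min
Sat: 09:15–14:17 = 5 h 2 min; less 30 min break → 4 h 32 min
Sun: 05:13–10:25 = 5 h 12 min; less 30 min break → 4 h 42 min
Total worked: 37 h 29 min = 37.48 h.
Threshold 44 h → overtime 0 h 0 min, regular 37 h 29 min.

Regular 37.48 hours, overtime 0.00 hours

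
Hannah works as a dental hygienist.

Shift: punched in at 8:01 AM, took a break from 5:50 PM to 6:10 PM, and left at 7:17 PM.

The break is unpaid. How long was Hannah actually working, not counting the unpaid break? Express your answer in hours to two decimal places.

Shift: 8:01 AM–7:17 PM = 11 h 16 min; less 20 min break → 10 h 56 min

10.93 hours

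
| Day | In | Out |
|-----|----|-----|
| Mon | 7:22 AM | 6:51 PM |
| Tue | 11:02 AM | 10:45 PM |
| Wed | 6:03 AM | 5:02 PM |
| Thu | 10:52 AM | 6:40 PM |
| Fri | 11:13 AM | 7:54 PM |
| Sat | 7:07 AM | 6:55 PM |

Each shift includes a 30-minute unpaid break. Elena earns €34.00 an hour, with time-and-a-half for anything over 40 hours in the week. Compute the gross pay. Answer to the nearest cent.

€2352.80

Mon: 7:22 AM–6:51 PM = 11 h 29 min; less 30 min break → 10 h 59 min
Tue: 11:02 AM–10:45 PM = 11 h 43 min; less 30 min break → 11 h 13 min
Wed: 6:03 AM–5:02 PM = 10 h 59 min; less 30 min break → 10 h 29 min
Thu: 10:52 AM–6:40 PM = 7 h 48 min; less 30 min break → 7 h 18 min
Fri: 11:13 AM–7:54 PM = 8 h 41 min; less 30 min break → 8 h 11 min
Sat: 7:07 AM–6:55 PM = 11 h 48 min; less 30 min break → 11 h 18 min
Total worked: 59 h 28 min = 3568 min.
Regular 40 h 0 min = 2400 min at €34.00/h; overtime 19 h 28 min = 1168 min at €51.00/h.
Pay = (2400 × €34.00 + 1168 × €51.00) ÷ 60 = €2352.80.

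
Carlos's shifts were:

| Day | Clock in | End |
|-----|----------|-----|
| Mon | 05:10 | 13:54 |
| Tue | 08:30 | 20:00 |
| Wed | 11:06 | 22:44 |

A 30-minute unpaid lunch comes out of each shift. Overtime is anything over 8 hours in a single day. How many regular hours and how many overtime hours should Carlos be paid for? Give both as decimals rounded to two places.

Regular 24.00 hours, overtime 6.37 hours

Mon: 05:10–13:54 = 8 h 44 min; less 30 min break → 8 h 14 min
Tue: 08:30–20:00 = 11 h 30 min; less 30 min break → 11 h 0 min
Wed: 11:06–22:44 = 11 h 38 min; less 30 min break → 11 h 8 min
Mon reg 8 h 0 min / OT 0 h 14 min; Tue reg 8 h 0 min / OT 3 h 0 min; Wed reg 8 h 0 min / OT 3 h 8 min.
Totals: regular 24 h 0 min, overtime 6 h 22 min.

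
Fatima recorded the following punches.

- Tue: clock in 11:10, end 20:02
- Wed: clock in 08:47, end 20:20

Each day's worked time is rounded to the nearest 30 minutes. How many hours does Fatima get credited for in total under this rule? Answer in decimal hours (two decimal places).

20.50 hours

Tue: 11:10–20:02 = 8 h 52 min → rounds to 9 h 0 min
Wed: 08:47–20:20 = 11 h 33 min → rounds to 11 h 30 min
Total credited: 20 h 30 min.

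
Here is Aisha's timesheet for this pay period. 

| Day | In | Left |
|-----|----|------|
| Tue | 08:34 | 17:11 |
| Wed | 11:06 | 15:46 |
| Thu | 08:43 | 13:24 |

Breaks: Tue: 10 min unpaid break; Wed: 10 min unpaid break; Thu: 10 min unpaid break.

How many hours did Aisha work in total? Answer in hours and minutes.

17 h 28 min

Tue: 08:34–17:11 = 8 h 37 min; less 10 min break → 8 h 27 min
Wed: 11:06–15:46 = 4 h 40 min; less 10 min break → 4 h 30 min
Thu: 08:43–13:24 = 4 h 41 min; less 10 min break → 4 h 31 min
Total: 8 h 27 min + 4 h 30 min + 4 h 31 min = 17 h 28 min.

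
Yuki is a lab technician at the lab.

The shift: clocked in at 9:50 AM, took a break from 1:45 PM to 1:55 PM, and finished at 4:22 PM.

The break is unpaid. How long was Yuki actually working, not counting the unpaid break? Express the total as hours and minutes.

6 h 22 min

The shift: 9:50 AM–4:22 PM = 6 h 32 min; less 10 min break → 6 h 22 min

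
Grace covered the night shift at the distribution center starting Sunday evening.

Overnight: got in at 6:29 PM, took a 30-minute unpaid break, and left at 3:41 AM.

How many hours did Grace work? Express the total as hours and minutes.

8 h 42 min

Overnight: 6:29 PM → midnight = 5 h 31 min; midnight → 3:41 AM = 3 h 41 min; span 9 h 12 min; less 30 min break → 8 h 42 min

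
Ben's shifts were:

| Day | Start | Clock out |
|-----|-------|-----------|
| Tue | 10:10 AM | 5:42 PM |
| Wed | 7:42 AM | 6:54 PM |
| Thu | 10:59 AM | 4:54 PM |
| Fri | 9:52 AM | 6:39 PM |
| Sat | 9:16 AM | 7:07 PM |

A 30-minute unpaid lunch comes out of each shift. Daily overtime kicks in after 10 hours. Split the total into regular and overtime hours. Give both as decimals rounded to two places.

Regular 40.08 hours, overtime 0.70 hours

Tue: 10:10 AM–5:42 PM = 7 h 32 min; less 30 min break → 7 h 2 min
Wed: 7:42 AM–6:54 PM = 11 h 12 min; less 30 min break → 10 h 42 min
Thu: 10:59 AM–4:54 PM = 5 h 55 min; less 30 min break → 5 h 25 min
Fri: 9:52 AM–6:39 PM = 8 h 47 min; less 30 min break → 8 h 17 min
Sat: 9:16 AM–7:07 PM = 9 h 51 min; less 30 min break → 9 h 21 min
Tue reg 7 h 2 min / OT 0 h 0 min; Wed reg 10 h 0 min / OT 0 h 42 min; Thu reg 5 h 25 min / OT 0 h 0 min; Fri reg 8 h 17 min / OT 0 h 0 min; Sat reg 9 h 21 min / OT 0 h 0 min.
Totals: regular 40 h 5 min, overtime 0 h 42 min.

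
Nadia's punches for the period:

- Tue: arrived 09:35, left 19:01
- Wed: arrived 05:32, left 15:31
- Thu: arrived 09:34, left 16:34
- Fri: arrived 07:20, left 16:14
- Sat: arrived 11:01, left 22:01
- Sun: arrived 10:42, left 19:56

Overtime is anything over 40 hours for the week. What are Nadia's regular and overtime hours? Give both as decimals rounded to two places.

Tue: 09:35–19:01 = 9 h 26 min
Wed: 05:32–15:31 = 9 h 59 min
Thu: 09:34–16:34 = 7 h 0 min
Fri: 07:20–16:14 = 8 h 54 min
Sat: 11:01–22:01 = 11 h 0 min
Sun: 10:42–19:56 = 9 h 14 min
Total worked: 55 h 33 min = 55.55 h.
Threshold 40 h → overtime 15 h 33 min, regular 40 h 0 min.

Regular 40.00 hours, overtime 15.55 hours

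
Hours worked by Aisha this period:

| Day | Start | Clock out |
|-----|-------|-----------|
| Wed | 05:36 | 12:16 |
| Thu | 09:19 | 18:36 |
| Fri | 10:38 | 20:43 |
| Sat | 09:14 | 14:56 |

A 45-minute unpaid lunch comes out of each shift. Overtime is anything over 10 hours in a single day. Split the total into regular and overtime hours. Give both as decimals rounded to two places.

Regular 28.73 hours, overtime 0.00 hours

Wed: 05:36–12:16 = 6 h 40 min; less 45 min break → 5 h 55 min
Thu: 09:19–18:36 = 9 h 17 min; less 45 min break → 8 h 32 min
Fri: 10:38–20:43 = 10 h 5 min; less 45 min break → 9 h 20 min
Sat: 09:14–14:56 = 5 h 42 min; less 45 min break → 4 h 57 min
Wed reg 5 h 55 min / OT 0 h 0 min; Thu reg 8 h 32 min / OT 0 h 0 min; Fri reg 9 h 20 min / OT 0 h 0 min; Sat reg 4 h 57 min / OT 0 h 0 min.
Totals: regular 28 h 44 min, overtime 0 h 0 min.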